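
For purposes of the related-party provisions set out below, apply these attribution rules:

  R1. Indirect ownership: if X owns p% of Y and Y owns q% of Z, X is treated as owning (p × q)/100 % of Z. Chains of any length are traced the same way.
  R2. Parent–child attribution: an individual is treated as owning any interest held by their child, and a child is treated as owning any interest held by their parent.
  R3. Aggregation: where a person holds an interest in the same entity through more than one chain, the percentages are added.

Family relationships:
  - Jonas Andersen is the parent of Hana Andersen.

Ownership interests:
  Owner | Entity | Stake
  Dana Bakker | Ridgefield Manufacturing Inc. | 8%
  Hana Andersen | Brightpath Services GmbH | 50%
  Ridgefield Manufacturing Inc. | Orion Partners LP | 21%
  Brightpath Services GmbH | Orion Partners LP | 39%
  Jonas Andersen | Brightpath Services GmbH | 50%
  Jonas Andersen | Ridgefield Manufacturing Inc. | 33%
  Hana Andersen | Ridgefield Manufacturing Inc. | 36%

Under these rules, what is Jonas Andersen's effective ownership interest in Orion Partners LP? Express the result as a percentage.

53.49%

By parent–child attribution (R2), Jonas Andersen is treated as also owning Hana Andersen's interest in Ridgefield Manufacturing Inc, giving 33% + 36% = 69%.
By parent–child attribution (R2), Jonas Andersen is treated as also owning Hana Andersen's interest in Brightpath Services GmbH, giving 50% + 50% = 100%.
Chain via Ridgefield Manufacturing Inc. (R1): 69% × 21% = 14.49% of Orion Partners LP.
Chain via Brightpath Services GmbH (R1): 100% × 39% = 39% of Orion Partners LP.
Aggregating (R3): 14.49% + 39% = 53.49%.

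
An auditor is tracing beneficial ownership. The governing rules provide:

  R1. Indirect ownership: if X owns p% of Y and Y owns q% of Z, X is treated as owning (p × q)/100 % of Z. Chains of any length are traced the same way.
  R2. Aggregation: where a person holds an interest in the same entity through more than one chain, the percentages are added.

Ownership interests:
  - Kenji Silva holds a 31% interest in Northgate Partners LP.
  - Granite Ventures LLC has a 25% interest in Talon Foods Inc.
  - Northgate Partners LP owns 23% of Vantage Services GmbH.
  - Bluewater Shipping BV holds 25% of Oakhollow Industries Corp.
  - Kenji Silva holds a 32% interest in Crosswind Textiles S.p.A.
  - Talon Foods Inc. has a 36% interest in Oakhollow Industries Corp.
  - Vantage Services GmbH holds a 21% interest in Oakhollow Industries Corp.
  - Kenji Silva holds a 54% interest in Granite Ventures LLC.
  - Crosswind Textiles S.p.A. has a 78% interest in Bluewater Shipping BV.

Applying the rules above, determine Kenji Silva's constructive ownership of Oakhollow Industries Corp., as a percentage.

Chain via Northgate Partners LP → Vantage Services GmbH (R1): 31% × 23% × 21% = 1.4973% of Oakhollow Industries Corp.
Chain via Crosswind Textiles S.p.A. → Bluewater Shipping BV (R1): 32% × 78% × 25% = 6.24% of Oakhollow Industries Corp.
Chain via Granite Ventures LLC → Talon Foods Inc. (R1): 54% × 25% × 36% = 4.86% of Oakhollow Industries Corp.
Aggregating (R2): 1.4973% + 6.24% + 4.86% = 12.5973%.

12.5973%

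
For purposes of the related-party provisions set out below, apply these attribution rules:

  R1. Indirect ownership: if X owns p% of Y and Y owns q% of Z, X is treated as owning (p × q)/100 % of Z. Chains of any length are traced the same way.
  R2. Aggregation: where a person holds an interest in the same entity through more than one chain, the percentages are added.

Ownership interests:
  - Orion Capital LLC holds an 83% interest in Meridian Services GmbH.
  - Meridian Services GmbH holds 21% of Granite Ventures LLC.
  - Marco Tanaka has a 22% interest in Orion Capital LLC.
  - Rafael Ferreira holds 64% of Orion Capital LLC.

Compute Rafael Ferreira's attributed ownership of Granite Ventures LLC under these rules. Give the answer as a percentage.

11.1552%

Chain via Orion Capital LLC → Meridian Services GmbH (R1): 64% × 83% × 21% = 11.1552% of Granite Ventures LLC.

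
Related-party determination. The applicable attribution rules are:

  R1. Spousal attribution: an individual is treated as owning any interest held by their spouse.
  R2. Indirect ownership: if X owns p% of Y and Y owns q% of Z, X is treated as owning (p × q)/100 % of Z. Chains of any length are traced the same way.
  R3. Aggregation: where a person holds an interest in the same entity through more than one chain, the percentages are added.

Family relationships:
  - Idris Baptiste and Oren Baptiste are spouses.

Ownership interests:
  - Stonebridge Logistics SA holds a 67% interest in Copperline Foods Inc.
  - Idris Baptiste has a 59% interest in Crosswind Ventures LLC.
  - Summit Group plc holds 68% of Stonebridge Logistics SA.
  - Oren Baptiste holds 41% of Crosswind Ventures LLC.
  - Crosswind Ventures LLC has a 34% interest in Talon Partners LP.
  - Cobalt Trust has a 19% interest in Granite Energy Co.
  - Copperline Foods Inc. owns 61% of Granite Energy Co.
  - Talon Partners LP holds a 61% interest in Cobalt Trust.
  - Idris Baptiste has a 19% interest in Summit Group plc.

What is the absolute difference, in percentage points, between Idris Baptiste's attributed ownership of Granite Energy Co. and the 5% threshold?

By spousal attribution (R1), Idris Baptiste is treated as also owning Oren Baptiste's interest in Crosswind Ventures LLC, giving 59% + 41% = 100%.
Chain via Summit Group plc → Stonebridge Logistics SA → Copperline Foods Inc. (R2): 19% × 68% × 67% × 61% = 5.280404% of Granite Energy Co.
Chain via Crosswind Ventures LLC → Talon Partners LP → Cobalt Trust (R2): 100% × 34% × 61% × 19% = 3.9406% of Granite Energy Co.
Aggregating (R3): 5.280404% + 3.9406% = 9.221004%.
9.221004% exceeds the 5% threshold by 4.221004 percentage points.

4.221004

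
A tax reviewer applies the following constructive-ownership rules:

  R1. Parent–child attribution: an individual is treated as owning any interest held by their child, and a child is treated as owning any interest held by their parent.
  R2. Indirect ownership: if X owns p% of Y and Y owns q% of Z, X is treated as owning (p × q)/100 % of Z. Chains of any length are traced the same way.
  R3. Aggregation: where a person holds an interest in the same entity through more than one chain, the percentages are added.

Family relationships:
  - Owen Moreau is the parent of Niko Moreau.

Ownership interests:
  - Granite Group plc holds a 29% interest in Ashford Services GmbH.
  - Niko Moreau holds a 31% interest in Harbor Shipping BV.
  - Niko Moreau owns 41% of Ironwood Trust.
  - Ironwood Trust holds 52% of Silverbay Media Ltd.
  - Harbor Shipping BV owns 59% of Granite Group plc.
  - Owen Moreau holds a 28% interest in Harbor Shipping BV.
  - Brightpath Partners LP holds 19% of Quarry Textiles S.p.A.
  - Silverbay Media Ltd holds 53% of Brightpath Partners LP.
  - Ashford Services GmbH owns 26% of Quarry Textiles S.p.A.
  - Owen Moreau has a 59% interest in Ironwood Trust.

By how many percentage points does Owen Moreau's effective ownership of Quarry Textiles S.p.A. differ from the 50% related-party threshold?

42.138926

By parent–child attribution (R1), Owen Moreau is treated as also owning Niko Moreau's interest in Harbor Shipping BV, giving 28% + 31% = 59%.
By parent–child attribution (R1), Owen Moreau is treated as also owning Niko Moreau's interest in Ironwood Trust, giving 59% + 41% = 100%.
Chain via Harbor Shipping BV → Granite Group plc → Ashford Services GmbH (R2): 59% × 59% × 29% × 26% = 2.624674% of Quarry Textiles S.p.A.
Chain via Ironwood Trust → Silverbay Media Ltd → Brightpath Partners LP (R2): 100% × 52% × 53% × 19% = 5.2364% of Quarry Textiles S.p.A.
Aggregating (R3): 2.624674% + 5.2364% = 7.861074%.
7.861074% falls short of the 50% threshold by 42.138926 percentage points.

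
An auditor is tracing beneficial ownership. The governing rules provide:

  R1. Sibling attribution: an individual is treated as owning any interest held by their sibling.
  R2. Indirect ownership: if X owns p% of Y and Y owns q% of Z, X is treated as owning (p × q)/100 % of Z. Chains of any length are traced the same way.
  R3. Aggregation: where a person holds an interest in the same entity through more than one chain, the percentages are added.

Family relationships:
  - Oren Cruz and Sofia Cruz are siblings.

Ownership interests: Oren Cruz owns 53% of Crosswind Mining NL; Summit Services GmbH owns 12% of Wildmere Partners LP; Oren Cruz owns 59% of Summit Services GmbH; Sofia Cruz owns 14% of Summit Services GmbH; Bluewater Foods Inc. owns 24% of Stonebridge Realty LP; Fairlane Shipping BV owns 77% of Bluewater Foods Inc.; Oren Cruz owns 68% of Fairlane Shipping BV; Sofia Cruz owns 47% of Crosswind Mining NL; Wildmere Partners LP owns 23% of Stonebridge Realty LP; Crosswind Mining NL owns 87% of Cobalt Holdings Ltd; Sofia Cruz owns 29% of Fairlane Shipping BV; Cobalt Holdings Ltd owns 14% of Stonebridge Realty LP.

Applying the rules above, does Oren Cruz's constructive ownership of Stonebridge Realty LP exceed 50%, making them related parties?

By sibling attribution (R1), Oren Cruz is treated as also owning Sofia Cruz's interest in Crosswind Mining NL, giving 53% + 47% = 100%.
By sibling attribution (R1), Oren Cruz is treated as also owning Sofia Cruz's interest in Summit Services GmbH, giving 59% + 14% = 73%.
By sibling attribution (R1), Oren Cruz is treated as also owning Sofia Cruz's interest in Fairlane Shipping BV, giving 68% + 29% = 97%.
Chain via Crosswind Mining NL → Cobalt Holdings Ltd (R2): 100% × 87% × 14% = 12.18% of Stonebridge Realty LP.
Chain via Summit Services GmbH → Wildmere Partners LP (R2): 73% × 12% × 23% = 2.0148% of Stonebridge Realty LP.
Chain via Fairlane Shipping BV → Bluewater Foods Inc. (R2): 97% × 77% × 24% = 17.9256% of Stonebridge Realty LP.
Aggregating (R3): 12.18% + 2.0148% + 17.9256% = 32.1204%.
32.1204% does not exceed the 50% threshold, so Oren is not a related party to Stonebridge Realty LP.

No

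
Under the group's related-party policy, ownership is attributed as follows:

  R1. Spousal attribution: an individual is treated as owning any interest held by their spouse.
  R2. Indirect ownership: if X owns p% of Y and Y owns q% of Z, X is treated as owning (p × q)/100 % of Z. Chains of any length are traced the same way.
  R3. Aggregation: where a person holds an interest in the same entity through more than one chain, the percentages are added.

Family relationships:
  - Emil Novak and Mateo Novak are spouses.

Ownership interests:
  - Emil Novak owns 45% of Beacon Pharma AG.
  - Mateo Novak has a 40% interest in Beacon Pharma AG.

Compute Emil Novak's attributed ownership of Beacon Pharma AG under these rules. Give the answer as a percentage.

By spousal attribution (R1), Emil Novak is treated as also owning Mateo Novak's interest in Beacon Pharma AG, giving 45% + 40% = 85%.
Direct interest in Beacon Pharma AG: 85%.

85%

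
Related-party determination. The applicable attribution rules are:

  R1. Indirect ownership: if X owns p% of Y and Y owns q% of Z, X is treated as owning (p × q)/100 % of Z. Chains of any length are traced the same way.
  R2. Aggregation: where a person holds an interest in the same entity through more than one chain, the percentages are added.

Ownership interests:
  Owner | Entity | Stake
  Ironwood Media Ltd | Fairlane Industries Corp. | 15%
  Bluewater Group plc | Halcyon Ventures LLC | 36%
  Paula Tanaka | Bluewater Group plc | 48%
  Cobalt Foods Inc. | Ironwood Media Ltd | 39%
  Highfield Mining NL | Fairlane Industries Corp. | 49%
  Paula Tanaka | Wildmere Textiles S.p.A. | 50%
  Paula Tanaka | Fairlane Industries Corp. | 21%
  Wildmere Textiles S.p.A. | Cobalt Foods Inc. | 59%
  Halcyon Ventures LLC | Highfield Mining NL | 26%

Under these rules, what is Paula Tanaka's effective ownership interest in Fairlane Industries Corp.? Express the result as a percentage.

24.927222%

Chain via Bluewater Group plc → Halcyon Ventures LLC → Highfield Mining NL (R1): 48% × 36% × 26% × 49% = 2.201472% of Fairlane Industries Corp.
Chain via Wildmere Textiles S.p.A. → Cobalt Foods Inc. → Ironwood Media Ltd (R1): 50% × 59% × 39% × 15% = 1.72575% of Fairlane Industries Corp.
Direct interest in Fairlane Industries Corp: 21%.
Aggregating (R2): 2.201472% + 1.72575% + 21% = 24.927222%.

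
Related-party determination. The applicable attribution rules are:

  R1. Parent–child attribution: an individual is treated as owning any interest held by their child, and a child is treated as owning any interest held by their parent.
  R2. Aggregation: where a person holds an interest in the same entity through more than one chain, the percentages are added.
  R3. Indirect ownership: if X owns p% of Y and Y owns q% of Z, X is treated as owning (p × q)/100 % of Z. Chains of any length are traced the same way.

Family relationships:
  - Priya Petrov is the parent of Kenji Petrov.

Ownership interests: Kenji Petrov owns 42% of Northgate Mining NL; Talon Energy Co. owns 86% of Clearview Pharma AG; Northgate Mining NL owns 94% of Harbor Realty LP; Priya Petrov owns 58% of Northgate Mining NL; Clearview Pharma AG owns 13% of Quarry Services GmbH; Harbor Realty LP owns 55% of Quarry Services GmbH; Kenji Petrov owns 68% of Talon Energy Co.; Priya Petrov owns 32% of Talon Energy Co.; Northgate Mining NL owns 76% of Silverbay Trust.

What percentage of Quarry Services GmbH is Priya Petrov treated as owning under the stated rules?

62.88%

By parent–child attribution (R1), Priya Petrov is treated as also owning Kenji Petrov's interest in Northgate Mining NL, giving 58% + 42% = 100%.
By parent–child attribution (R1), Priya Petrov is treated as also owning Kenji Petrov's interest in Talon Energy Co, giving 32% + 68% = 100%.
Chain via Northgate Mining NL → Harbor Realty LP (R3): 100% × 94% × 55% = 51.7% of Quarry Services GmbH.
Chain via Talon Energy Co. → Clearview Pharma AG (R3): 100% × 86% × 13% = 11.18% of Quarry Services GmbH.
Aggregating (R2): 51.7% + 11.18% = 62.88%.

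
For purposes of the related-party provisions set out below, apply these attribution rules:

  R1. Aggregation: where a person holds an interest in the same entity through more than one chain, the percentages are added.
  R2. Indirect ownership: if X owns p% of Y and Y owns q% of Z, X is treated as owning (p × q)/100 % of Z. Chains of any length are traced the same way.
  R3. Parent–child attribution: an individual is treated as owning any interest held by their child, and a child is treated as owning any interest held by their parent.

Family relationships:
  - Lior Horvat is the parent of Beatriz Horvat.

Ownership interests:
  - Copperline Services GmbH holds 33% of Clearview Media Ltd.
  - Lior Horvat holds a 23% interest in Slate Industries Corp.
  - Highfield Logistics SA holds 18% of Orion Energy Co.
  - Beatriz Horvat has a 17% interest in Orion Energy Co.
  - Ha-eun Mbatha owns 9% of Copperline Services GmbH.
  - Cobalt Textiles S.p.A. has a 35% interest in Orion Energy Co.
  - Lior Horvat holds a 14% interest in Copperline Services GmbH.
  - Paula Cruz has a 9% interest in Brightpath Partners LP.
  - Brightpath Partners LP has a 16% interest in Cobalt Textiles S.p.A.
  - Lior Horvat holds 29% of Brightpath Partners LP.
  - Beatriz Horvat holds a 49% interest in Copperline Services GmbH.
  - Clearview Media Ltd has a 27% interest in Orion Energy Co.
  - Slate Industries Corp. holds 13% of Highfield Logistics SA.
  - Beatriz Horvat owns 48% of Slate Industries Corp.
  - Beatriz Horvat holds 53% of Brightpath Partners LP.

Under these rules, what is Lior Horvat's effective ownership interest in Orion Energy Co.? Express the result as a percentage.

By parent–child attribution (R3), Lior Horvat is treated as also owning Beatriz Horvat's interest in Brightpath Partners LP, giving 29% + 53% = 82%.
By parent–child attribution (R3), Lior Horvat is treated as also owning Beatriz Horvat's interest in Slate Industries Corp, giving 23% + 48% = 71%.
By parent–child attribution (R3), Lior Horvat is treated as also owning Beatriz Horvat's interest in Copperline Services GmbH, giving 14% + 49% = 63%.
By parent–child attribution (R3), Lior Horvat is treated as owning Beatriz Horvat's 17% interest in Orion Energy Co.
Chain via Brightpath Partners LP → Cobalt Textiles S.p.A. (R2): 82% × 16% × 35% = 4.592% of Orion Energy Co.
Chain via Slate Industries Corp. → Highfield Logistics SA (R2): 71% × 13% × 18% = 1.6614% of Orion Energy Co.
Chain via Copperline Services GmbH → Clearview Media Ltd (R2): 63% × 33% × 27% = 5.6133% of Orion Energy Co.
Direct interest in Orion Energy Co: 17%.
Aggregating (R1): 4.592% + 1.6614% + 5.6133% + 17% = 28.8667%.

28.8667%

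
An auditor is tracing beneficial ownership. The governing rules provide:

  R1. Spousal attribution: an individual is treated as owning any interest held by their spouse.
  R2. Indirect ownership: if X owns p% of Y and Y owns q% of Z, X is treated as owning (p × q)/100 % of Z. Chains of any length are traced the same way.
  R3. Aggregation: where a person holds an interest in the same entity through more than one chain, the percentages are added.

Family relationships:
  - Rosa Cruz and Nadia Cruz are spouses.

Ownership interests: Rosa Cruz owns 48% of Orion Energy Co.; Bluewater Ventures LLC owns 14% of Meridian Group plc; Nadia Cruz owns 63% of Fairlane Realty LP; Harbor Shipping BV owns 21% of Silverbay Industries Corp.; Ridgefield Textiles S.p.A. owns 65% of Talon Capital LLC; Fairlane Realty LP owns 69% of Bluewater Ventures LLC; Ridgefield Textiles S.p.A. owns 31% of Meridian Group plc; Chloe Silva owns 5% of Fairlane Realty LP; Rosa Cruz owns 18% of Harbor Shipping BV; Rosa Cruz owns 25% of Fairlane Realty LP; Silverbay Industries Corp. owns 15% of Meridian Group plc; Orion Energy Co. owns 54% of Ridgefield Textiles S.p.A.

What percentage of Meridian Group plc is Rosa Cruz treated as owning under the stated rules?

By spousal attribution (R1), Rosa Cruz is treated as also owning Nadia Cruz's interest in Fairlane Realty LP, giving 25% + 63% = 88%.
Chain via Harbor Shipping BV → Silverbay Industries Corp. (R2): 18% × 21% × 15% = 0.567% of Meridian Group plc.
Chain via Orion Energy Co. → Ridgefield Textiles S.p.A. (R2): 48% × 54% × 31% = 8.0352% of Meridian Group plc.
Chain via Fairlane Realty LP → Bluewater Ventures LLC (R2): 88% × 69% × 14% = 8.5008% of Meridian Group plc.
Aggregating (R3): 0.567% + 8.0352% + 8.5008% = 17.103%.

17.103%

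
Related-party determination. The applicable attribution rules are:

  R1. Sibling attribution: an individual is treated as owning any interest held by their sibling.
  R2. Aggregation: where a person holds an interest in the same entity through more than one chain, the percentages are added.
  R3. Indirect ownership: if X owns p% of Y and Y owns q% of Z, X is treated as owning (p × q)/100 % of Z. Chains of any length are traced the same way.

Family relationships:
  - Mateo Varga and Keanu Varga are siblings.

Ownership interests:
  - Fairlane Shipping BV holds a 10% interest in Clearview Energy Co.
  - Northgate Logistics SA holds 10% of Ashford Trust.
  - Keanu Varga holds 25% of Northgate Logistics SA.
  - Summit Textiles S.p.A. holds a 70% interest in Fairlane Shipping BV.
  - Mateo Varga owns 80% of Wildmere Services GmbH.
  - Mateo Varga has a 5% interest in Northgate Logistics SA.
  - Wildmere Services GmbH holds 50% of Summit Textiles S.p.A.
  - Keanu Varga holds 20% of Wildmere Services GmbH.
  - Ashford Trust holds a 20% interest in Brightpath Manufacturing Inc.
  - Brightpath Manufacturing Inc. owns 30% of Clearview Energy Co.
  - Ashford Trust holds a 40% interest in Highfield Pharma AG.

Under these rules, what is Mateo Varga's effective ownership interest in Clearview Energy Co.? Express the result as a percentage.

By sibling attribution (R1), Mateo Varga is treated as also owning Keanu Varga's interest in Northgate Logistics SA, giving 5% + 25% = 30%.
By sibling attribution (R1), Mateo Varga is treated as also owning Keanu Varga's interest in Wildmere Services GmbH, giving 80% + 20% = 100%.
Chain via Northgate Logistics SA → Ashford Trust → Brightpath Manufacturing Inc. (R3): 30% × 10% × 20% × 30% = 0.18% of Clearview Energy Co.
Chain via Wildmere Services GmbH → Summit Textiles S.p.A. → Fairlane Shipping BV (R3): 100% × 50% × 70% × 10% = 3.5% of Clearview Energy Co.
Aggregating (R2): 0.18% + 3.5% = 3.68%.

3.68%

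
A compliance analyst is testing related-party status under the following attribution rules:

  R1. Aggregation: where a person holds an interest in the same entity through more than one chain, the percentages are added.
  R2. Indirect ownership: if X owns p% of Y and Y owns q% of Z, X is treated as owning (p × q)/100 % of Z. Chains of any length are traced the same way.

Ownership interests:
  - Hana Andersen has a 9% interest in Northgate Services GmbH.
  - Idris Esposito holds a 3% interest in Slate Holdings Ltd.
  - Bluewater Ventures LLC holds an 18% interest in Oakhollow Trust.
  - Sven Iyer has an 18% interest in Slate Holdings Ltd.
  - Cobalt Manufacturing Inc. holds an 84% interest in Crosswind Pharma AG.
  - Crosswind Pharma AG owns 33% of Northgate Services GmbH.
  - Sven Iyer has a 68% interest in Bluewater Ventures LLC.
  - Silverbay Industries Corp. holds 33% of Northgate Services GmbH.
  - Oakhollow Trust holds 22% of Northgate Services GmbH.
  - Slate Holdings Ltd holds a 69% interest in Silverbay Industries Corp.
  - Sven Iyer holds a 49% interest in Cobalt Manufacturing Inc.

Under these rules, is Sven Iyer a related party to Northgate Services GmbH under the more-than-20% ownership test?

Yes

Chain via Cobalt Manufacturing Inc. → Crosswind Pharma AG (R2): 49% × 84% × 33% = 13.5828% of Northgate Services GmbH.
Chain via Bluewater Ventures LLC → Oakhollow Trust (R2): 68% × 18% × 22% = 2.6928% of Northgate Services GmbH.
Chain via Slate Holdings Ltd → Silverbay Industries Corp. (R2): 18% × 69% × 33% = 4.0986% of Northgate Services GmbH.
Aggregating (R1): 13.5828% + 2.6928% + 4.0986% = 20.3742%.
20.3742% exceeds the 20% threshold, so Sven is a related party to Northgate Services GmbH.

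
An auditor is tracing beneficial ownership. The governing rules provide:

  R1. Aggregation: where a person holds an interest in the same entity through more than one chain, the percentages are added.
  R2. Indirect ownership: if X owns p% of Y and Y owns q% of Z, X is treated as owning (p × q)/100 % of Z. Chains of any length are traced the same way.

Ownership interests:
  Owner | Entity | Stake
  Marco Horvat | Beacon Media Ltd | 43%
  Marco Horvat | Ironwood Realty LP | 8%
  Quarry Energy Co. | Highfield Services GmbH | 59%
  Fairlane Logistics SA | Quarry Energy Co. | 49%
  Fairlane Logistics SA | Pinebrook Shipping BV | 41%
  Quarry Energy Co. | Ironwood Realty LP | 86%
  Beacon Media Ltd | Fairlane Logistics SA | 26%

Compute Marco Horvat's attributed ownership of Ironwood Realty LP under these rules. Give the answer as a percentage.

12.711252%

Chain via Beacon Media Ltd → Fairlane Logistics SA → Quarry Energy Co. (R2): 43% × 26% × 49% × 86% = 4.711252% of Ironwood Realty LP.
Direct interest in Ironwood Realty LP: 8%.
Aggregating (R1): 4.711252% + 8% = 12.711252%.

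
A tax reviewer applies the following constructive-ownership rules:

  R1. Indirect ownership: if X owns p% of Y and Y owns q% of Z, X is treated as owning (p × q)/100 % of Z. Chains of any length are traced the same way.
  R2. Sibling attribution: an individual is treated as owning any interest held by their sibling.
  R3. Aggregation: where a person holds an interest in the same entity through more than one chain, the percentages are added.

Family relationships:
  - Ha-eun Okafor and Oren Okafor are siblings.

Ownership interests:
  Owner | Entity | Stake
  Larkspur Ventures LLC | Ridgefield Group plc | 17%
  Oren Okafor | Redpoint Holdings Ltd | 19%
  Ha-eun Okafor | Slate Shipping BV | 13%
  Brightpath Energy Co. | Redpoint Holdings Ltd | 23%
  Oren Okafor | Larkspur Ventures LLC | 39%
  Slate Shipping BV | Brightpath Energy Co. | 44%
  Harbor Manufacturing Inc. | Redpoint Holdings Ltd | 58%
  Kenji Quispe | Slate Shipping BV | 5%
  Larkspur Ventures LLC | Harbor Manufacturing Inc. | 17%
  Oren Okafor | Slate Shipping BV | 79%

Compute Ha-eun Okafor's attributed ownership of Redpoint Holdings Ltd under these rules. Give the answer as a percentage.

By sibling attribution (R2), Ha-eun Okafor is treated as also owning Oren Okafor's interest in Slate Shipping BV, giving 13% + 79% = 92%.
By sibling attribution (R2), Ha-eun Okafor is treated as owning Oren Okafor's 39% interest in Larkspur Ventures LLC.
By sibling attribution (R2), Ha-eun Okafor is treated as owning Oren Okafor's 19% interest in Redpoint Holdings Ltd.
Chain via Slate Shipping BV → Brightpath Energy Co. (R1): 92% × 44% × 23% = 9.3104% of Redpoint Holdings Ltd.
Chain via Larkspur Ventures LLC → Harbor Manufacturing Inc. (R1): 39% × 17% × 58% = 3.8454% of Redpoint Holdings Ltd.
Direct interest in Redpoint Holdings Ltd: 19%.
Aggregating (R3): 9.3104% + 3.8454% + 19% = 32.1558%.

32.1558%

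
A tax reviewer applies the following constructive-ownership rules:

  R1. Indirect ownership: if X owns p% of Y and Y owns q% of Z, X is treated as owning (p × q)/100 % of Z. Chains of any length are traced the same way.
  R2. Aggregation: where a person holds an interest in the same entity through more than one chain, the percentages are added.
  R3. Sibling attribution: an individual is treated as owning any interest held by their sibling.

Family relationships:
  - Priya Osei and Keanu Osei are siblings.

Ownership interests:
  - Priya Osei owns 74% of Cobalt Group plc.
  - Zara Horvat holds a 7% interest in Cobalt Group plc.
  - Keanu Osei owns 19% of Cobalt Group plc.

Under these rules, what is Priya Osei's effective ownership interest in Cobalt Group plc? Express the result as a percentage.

93%

By sibling attribution (R3), Priya Osei is treated as also owning Keanu Osei's interest in Cobalt Group plc, giving 74% + 19% = 93%.
Direct interest in Cobalt Group plc: 93%.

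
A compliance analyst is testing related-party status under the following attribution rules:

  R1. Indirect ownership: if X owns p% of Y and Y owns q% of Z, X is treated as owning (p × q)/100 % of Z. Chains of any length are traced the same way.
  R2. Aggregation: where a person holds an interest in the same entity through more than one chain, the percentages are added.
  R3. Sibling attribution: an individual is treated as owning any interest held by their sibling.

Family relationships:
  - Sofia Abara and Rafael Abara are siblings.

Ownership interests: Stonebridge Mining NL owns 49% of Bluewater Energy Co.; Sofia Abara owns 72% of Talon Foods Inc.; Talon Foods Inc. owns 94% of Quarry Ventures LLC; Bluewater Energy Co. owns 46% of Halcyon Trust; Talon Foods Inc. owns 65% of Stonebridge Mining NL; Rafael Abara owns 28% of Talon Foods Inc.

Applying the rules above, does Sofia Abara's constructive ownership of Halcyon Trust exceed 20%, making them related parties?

No

By sibling attribution (R3), Sofia Abara is treated as also owning Rafael Abara's interest in Talon Foods Inc, giving 72% + 28% = 100%.
Chain via Talon Foods Inc. → Stonebridge Mining NL → Bluewater Energy Co. (R1): 100% × 65% × 49% × 46% = 14.651% of Halcyon Trust.
14.651% does not exceed the 20% threshold, so Sofia is not a related party to Halcyon Trust.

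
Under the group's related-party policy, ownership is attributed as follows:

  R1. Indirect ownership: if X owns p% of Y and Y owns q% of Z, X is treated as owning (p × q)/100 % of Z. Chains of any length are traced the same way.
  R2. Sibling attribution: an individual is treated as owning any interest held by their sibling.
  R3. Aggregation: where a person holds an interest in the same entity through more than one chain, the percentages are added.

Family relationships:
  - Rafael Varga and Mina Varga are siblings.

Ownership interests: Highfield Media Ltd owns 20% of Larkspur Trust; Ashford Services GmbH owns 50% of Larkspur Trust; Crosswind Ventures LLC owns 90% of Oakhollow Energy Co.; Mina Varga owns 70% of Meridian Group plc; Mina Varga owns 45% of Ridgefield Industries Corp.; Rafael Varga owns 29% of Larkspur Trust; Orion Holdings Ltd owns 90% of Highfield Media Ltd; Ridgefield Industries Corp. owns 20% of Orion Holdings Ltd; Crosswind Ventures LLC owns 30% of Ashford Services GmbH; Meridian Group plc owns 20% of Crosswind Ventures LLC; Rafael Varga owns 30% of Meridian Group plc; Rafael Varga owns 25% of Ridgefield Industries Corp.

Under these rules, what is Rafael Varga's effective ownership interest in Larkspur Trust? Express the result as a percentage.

By sibling attribution (R2), Rafael Varga is treated as also owning Mina Varga's interest in Meridian Group plc, giving 30% + 70% = 100%.
By sibling attribution (R2), Rafael Varga is treated as also owning Mina Varga's interest in Ridgefield Industries Corp, giving 25% + 45% = 70%.
Chain via Meridian Group plc → Crosswind Ventures LLC → Ashford Services GmbH (R1): 100% × 20% × 30% × 50% = 3% of Larkspur Trust.
Chain via Ridgefield Industries Corp. → Orion Holdings Ltd → Highfield Media Ltd (R1): 70% × 20% × 90% × 20% = 2.52% of Larkspur Trust.
Direct interest in Larkspur Trust: 29%.
Aggregating (R3): 3% + 2.52% + 29% = 34.52%.

34.52%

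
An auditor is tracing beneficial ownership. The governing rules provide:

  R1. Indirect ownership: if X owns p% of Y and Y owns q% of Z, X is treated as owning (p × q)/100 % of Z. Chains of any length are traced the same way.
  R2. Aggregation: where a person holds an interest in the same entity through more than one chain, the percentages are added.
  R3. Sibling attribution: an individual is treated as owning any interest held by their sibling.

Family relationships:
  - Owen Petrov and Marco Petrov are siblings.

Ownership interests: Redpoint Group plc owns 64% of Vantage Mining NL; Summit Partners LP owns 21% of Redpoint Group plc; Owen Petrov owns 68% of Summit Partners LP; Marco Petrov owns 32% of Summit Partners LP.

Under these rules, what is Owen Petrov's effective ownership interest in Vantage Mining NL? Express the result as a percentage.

By sibling attribution (R3), Owen Petrov is treated as also owning Marco Petrov's interest in Summit Partners LP, giving 68% + 32% = 100%.
Chain via Summit Partners LP → Redpoint Group plc (R1): 100% × 21% × 64% = 13.44% of Vantage Mining NL.

13.44%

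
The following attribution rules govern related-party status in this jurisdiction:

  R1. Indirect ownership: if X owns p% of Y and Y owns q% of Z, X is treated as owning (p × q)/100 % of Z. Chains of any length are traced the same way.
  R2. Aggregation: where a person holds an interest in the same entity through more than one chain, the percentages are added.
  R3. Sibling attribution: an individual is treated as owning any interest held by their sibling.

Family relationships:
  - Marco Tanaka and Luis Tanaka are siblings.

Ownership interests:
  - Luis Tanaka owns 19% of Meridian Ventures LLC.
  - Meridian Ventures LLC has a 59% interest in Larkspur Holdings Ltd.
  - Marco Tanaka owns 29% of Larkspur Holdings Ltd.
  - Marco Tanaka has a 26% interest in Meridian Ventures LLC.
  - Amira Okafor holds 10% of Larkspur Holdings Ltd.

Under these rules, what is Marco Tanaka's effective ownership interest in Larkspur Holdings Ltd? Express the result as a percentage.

By sibling attribution (R3), Marco Tanaka is treated as also owning Luis Tanaka's interest in Meridian Ventures LLC, giving 26% + 19% = 45%.
Chain via Meridian Ventures LLC (R1): 45% × 59% = 26.55% of Larkspur Holdings Ltd.
Direct interest in Larkspur Holdings Ltd: 29%.
Aggregating (R2): 26.55% + 29% = 55.55%.

55.55%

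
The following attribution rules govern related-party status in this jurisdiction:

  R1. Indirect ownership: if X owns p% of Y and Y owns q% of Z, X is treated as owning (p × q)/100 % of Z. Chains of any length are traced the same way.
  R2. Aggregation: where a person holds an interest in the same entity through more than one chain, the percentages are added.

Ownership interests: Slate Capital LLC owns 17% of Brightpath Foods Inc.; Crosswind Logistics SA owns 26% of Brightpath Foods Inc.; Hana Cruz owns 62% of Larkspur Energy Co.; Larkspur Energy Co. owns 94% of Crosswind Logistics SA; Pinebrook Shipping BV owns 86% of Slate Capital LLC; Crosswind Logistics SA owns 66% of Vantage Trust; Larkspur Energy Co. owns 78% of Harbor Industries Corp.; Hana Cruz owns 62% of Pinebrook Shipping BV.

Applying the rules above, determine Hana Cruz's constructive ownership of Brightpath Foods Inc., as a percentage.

24.2172%

Chain via Larkspur Energy Co. → Crosswind Logistics SA (R1): 62% × 94% × 26% = 15.1528% of Brightpath Foods Inc.
Chain via Pinebrook Shipping BV → Slate Capital LLC (R1): 62% × 86% × 17% = 9.0644% of Brightpath Foods Inc.
Aggregating (R2): 15.1528% + 9.0644% = 24.2172%.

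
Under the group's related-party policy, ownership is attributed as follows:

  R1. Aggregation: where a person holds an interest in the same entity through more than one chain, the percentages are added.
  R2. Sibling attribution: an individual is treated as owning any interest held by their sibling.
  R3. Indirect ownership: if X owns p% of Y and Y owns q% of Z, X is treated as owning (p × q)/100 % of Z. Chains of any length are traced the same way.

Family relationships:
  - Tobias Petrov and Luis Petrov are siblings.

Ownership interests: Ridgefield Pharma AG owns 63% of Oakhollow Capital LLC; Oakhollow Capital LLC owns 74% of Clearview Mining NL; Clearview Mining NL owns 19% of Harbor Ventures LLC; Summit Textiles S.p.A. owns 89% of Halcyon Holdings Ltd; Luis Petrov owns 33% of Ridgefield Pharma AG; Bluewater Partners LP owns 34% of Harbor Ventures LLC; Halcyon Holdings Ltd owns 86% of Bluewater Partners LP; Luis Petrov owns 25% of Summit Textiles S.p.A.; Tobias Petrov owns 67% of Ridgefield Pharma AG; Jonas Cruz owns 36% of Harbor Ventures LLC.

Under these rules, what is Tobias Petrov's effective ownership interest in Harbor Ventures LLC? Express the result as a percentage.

By sibling attribution (R2), Tobias Petrov is treated as also owning Luis Petrov's interest in Ridgefield Pharma AG, giving 67% + 33% = 100%.
By sibling attribution (R2), Tobias Petrov is treated as owning Luis Petrov's 25% interest in Summit Textiles S.p.A.
Chain via Ridgefield Pharma AG → Oakhollow Capital LLC → Clearview Mining NL (R3): 100% × 63% × 74% × 19% = 8.8578% of Harbor Ventures LLC.
Chain via Summit Textiles S.p.A. → Halcyon Holdings Ltd → Bluewater Partners LP (R3): 25% × 89% × 86% × 34% = 6.5059% of Harbor Ventures LLC.
Aggregating (R1): 8.8578% + 6.5059% = 15.3637%.

15.3637%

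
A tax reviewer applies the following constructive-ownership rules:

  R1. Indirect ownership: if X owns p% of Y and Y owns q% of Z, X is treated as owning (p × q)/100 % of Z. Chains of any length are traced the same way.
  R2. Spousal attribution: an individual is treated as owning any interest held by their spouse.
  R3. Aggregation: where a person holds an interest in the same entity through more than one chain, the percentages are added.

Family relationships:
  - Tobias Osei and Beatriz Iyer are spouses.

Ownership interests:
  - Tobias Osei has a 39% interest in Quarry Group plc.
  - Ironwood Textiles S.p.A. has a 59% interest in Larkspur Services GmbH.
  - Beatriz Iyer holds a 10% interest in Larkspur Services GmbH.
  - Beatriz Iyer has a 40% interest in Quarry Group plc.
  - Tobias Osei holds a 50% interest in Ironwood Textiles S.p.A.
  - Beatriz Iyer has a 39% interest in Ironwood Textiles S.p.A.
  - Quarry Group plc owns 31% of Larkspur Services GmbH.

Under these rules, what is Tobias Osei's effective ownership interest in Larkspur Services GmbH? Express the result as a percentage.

87%

By spousal attribution (R2), Tobias Osei is treated as also owning Beatriz Iyer's interest in Quarry Group plc, giving 39% + 40% = 79%.
By spousal attribution (R2), Tobias Osei is treated as also owning Beatriz Iyer's interest in Ironwood Textiles S.p.A, giving 50% + 39% = 89%.
By spousal attribution (R2), Tobias Osei is treated as owning Beatriz Iyer's 10% interest in Larkspur Services GmbH.
Chain via Quarry Group plc (R1): 79% × 31% = 24.49% of Larkspur Services GmbH.
Chain via Ironwood Textiles S.p.A. (R1): 89% × 59% = 52.51% of Larkspur Services GmbH.
Direct interest in Larkspur Services GmbH: 10%.
Aggregating (R3): 24.49% + 52.51% + 10% = 87%.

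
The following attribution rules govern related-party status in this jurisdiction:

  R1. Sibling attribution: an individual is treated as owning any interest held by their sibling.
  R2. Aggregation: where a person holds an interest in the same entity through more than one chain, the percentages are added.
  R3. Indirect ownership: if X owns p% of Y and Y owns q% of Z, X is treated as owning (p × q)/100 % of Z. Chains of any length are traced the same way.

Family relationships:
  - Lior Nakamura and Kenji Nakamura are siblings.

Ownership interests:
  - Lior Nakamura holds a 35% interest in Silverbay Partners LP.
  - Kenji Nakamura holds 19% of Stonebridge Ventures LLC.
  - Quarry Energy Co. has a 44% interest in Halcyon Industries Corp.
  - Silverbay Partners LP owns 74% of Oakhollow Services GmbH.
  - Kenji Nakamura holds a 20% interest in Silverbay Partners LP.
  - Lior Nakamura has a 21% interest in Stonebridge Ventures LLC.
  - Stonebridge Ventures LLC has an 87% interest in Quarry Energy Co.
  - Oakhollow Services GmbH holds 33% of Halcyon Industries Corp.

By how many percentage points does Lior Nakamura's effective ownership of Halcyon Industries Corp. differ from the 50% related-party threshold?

21.257

By sibling attribution (R1), Lior Nakamura is treated as also owning Kenji Nakamura's interest in Stonebridge Ventures LLC, giving 21% + 19% = 40%.
By sibling attribution (R1), Lior Nakamura is treated as also owning Kenji Nakamura's interest in Silverbay Partners LP, giving 35% + 20% = 55%.
Chain via Stonebridge Ventures LLC → Quarry Energy Co. (R3): 40% × 87% × 44% = 15.312% of Halcyon Industries Corp.
Chain via Silverbay Partners LP → Oakhollow Services GmbH (R3): 55% × 74% × 33% = 13.431% of Halcyon Industries Corp.
Aggregating (R2): 15.312% + 13.431% = 28.743%.
28.743% falls short of the 50% threshold by 21.257 percentage points.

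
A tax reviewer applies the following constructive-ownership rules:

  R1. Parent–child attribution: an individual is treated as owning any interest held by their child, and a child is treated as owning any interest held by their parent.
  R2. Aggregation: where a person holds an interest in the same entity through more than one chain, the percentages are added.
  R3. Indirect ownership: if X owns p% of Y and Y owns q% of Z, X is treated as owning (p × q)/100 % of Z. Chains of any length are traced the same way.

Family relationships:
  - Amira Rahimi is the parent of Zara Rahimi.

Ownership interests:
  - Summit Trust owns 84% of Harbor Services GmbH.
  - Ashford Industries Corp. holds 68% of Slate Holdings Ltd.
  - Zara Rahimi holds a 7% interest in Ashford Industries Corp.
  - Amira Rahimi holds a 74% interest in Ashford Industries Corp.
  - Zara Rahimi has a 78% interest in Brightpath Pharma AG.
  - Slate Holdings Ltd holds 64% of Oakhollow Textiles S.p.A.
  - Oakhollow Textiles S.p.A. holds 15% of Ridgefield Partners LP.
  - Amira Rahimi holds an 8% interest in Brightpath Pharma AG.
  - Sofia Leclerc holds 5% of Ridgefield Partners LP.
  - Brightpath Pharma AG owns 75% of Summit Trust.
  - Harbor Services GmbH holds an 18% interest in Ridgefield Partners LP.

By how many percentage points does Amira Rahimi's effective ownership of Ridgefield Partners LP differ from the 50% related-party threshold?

By parent–child attribution (R1), Amira Rahimi is treated as also owning Zara Rahimi's interest in Ashford Industries Corp, giving 74% + 7% = 81%.
By parent–child attribution (R1), Amira Rahimi is treated as also owning Zara Rahimi's interest in Brightpath Pharma AG, giving 8% + 78% = 86%.
Chain via Ashford Industries Corp. → Slate Holdings Ltd → Oakhollow Textiles S.p.A. (R3): 81% × 68% × 64% × 15% = 5.28768% of Ridgefield Partners LP.
Chain via Brightpath Pharma AG → Summit Trust → Harbor Services GmbH (R3): 86% × 75% × 84% × 18% = 9.7524% of Ridgefield Partners LP.
Aggregating (R2): 5.28768% + 9.7524% = 15.04008%.
15.04008% falls short of the 50% threshold by 34.95992 percentage points.

34.95992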